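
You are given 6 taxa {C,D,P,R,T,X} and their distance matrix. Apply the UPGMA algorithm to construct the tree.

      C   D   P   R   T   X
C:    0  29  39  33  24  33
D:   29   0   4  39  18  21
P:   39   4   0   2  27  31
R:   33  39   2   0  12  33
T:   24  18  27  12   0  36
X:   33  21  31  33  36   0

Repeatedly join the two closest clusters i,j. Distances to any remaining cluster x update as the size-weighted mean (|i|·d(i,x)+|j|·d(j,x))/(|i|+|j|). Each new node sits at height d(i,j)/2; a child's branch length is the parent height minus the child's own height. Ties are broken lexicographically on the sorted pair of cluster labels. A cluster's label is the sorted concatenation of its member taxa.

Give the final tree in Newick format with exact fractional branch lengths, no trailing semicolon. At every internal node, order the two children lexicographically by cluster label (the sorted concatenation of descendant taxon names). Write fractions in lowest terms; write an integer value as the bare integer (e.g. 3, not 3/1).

(C:79/5,(((D:9,T:9):5/4,(P:1,R:1):37/4):39/8,X:121/8):27/40)

1. join P+R (d=2) ⇒ PR; edges |P|=1, |R|=1
  updated: d(C,PR)=36, d(D,PR)=43/2, d(PR,T)=39/2, d(PR,X)=32
2. join D+T (d=18) ⇒ DT; edges |D|=9, |T|=9
  updated: d(C,DT)=53/2, d(DT,PR)=41/2, d(DT,X)=57/2
3. join DT+PR (d=41/2) ⇒ DPRT; edges |DT|=5/4, |PR|=37/4
  updated: d(C,DPRT)=125/4, d(DPRT,X)=121/4
4. join DPRT+X (d=121/4) ⇒ DPRTX; edges |DPRT|=39/8, |X|=121/8
  updated: d(C,DPRTX)=158/5
5. join C+DPRTX (d=158/5) ⇒ CDPRTX; edges |C|=79/5, |DPRTX|=27/40
final tree: (C:79/5,(((D:9,T:9):5/4,(P:1,R:1):37/4):39/8,X:121/8):27/40)
total length: 2679/40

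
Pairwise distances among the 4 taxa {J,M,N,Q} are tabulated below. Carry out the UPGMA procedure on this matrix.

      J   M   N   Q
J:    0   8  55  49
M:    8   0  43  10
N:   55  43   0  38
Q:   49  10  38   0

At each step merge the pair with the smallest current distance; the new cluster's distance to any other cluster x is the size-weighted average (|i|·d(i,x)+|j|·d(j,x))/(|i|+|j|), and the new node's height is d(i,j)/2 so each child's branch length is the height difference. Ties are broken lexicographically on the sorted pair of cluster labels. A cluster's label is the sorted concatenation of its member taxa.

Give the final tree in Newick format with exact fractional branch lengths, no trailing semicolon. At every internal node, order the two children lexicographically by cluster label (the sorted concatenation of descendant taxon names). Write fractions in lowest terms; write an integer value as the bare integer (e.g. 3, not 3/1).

(((J:4,M:4):43/4,Q:59/4):95/12,N:68/3)

iteration 1: select J,M (d=8); attach at lengths (4, 4); label the merged cluster JM
  updated: d(JM,N)=49, d(JM,Q)=59/2
iteration 2: select JM,Q (d=59/2); attach at lengths (43/4, 59/4); label the merged cluster JMQ
  updated: d(JMQ,N)=136/3
iteration 3: select JMQ,N (d=136/3); attach at lengths (95/12, 68/3); label the merged cluster JMNQ
final tree: (((J:4,M:4):43/4,Q:59/4):95/12,N:68/3)
total length: 769/12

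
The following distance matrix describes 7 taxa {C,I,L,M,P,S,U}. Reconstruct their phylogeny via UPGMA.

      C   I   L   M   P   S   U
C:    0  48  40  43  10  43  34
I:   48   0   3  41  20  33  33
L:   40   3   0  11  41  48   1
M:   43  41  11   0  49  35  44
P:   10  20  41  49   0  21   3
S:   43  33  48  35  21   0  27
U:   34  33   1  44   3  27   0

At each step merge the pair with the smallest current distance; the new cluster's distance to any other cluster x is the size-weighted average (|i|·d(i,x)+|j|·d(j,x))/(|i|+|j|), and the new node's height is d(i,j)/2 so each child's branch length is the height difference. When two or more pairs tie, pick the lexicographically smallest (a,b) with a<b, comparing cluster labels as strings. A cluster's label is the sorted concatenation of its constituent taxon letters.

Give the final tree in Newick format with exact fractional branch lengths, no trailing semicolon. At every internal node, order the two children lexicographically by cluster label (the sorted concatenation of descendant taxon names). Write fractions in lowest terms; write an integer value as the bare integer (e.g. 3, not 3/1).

((((C:5,P:5):21/2,(I:9,(L:1/2,U:1/2):17/2):13/2):17/10,S:86/5):83/60,M:223/12)

1. join L+U (d=1) ⇒ LU; edges |L|=1/2, |U|=1/2
  updated: d(C,LU)=37, d(I,LU)=18, d(LU,M)=55/2, d(LU,P)=22, d(LU,S)=75/2
2. join C+P (d=10) ⇒ CP; edges |C|=5, |P|=5
  updated: d(CP,I)=34, d(CP,LU)=59/2, d(CP,M)=46, d(CP,S)=32
3. join I+LU (d=18) ⇒ ILU; edges |I|=9, |LU|=17/2
  updated: d(CP,ILU)=31, d(ILU,M)=32, d(ILU,S)=36
4. join CP+ILU (d=31) ⇒ CILPU; edges |CP|=21/2, |ILU|=13/2
  updated: d(CILPU,M)=188/5, d(CILPU,S)=172/5
5. join CILPU+S (d=172/5) ⇒ CILPSU; edges |CILPU|=17/10, |S|=86/5
  updated: d(CILPSU,M)=223/6
6. join CILPSU+M (d=223/6) ⇒ CILMPSU; edges |CILPSU|=83/60, |M|=223/12
final tree: ((((C:5,P:5):21/2,(I:9,(L:1/2,U:1/2):17/2):13/2):17/10,S:86/5):83/60,M:223/12)
total length: 2531/30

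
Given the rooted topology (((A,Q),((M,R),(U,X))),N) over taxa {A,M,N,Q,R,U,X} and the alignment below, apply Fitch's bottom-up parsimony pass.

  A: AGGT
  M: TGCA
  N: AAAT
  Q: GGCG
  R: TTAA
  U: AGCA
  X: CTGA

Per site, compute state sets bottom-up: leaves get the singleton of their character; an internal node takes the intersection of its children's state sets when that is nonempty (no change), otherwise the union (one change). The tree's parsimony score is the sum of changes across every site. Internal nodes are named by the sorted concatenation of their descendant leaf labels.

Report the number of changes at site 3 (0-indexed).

site 0, node AQ: A={A} ∪ Q={G} → {A,G} (+1)
site 0, node MR: M={T} ∩ R={T} → {T} (+0)
site 0, node UX: U={A} ∪ X={C} → {A,C} (+1)
site 0, node MRUX: MR={T} ∪ UX={A,C} → {A,C,T} (+1)
site 0, node AMQRUX: AQ={A,G} ∩ MRUX={A,C,T} → {A} (+0)
site 0, node AMNQRUX: AMQRUX={A} ∩ N={A} → {A} (+0)
site 1, node AQ: A={G} ∩ Q={G} → {G} (+0)
site 1, node MR: M={G} ∪ R={T} → {G,T} (+1)
site 1, node UX: U={G} ∪ X={T} → {G,T} (+1)
site 1, node MRUX: MR={G,T} ∩ UX={G,T} → {G,T} (+0)
site 1, node AMQRUX: AQ={G} ∩ MRUX={G,T} → {G} (+0)
site 1, node AMNQRUX: AMQRUX={G} ∪ N={A} → {A,G} (+1)
site 2, node AQ: A={G} ∪ Q={C} → {C,G} (+1)
site 2, node MR: M={C} ∪ R={A} → {A,C} (+1)
site 2, node UX: U={C} ∪ X={G} → {C,G} (+1)
site 2, node MRUX: MR={A,C} ∩ UX={C,G} → {C} (+0)
site 2, node AMQRUX: AQ={C,G} ∩ MRUX={C} → {C} (+0)
site 2, node AMNQRUX: AMQRUX={C} ∪ N={A} → {A,C} (+1)
site 3, node AQ: A={T} ∪ Q={G} → {G,T} (+1)
site 3, node MR: M={A} ∩ R={A} → {A} (+0)
site 3, node UX: U={A} ∩ X={A} → {A} (+0)
site 3, node MRUX: MR={A} ∩ UX={A} → {A} (+0)
site 3, node AMQRUX: AQ={G,T} ∪ MRUX={A} → {A,G,T} (+1)
site 3, node AMNQRUX: AMQRUX={A,G,T} ∩ N={T} → {T} (+0)
per-site changes: [3, 3, 4, 2]; total = 12

2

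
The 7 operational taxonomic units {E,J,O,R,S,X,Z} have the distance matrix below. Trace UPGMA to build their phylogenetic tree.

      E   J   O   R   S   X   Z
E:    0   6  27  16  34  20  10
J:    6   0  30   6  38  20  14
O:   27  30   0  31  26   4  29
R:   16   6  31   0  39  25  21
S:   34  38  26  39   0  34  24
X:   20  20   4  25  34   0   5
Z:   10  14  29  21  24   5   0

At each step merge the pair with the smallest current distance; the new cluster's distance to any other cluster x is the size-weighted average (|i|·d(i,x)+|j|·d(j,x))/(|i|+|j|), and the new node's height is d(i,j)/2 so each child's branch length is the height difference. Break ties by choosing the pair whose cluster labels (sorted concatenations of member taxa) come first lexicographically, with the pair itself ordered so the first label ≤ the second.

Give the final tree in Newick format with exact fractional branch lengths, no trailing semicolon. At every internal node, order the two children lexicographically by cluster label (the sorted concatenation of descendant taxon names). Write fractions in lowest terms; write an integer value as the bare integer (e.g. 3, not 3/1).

1. join O+X (d=4) ⇒ OX; edges |O|=2, |X|=2
  updated: d(E,OX)=47/2, d(J,OX)=25, d(OX,R)=28, d(OX,S)=30, d(OX,Z)=17
2. join E+J (d=6) ⇒ EJ; edges |E|=3, |J|=3
  updated: d(EJ,OX)=97/4, d(EJ,R)=11, d(EJ,S)=36, d(EJ,Z)=12
3. join EJ+R (d=11) ⇒ EJR; edges |EJ|=5/2, |R|=11/2
  updated: d(EJR,OX)=51/2, d(EJR,S)=37, d(EJR,Z)=15
4. join EJR+Z (d=15) ⇒ EJRZ; edges |EJR|=2, |Z|=15/2
  updated: d(EJRZ,OX)=187/8, d(EJRZ,S)=135/4
5. join EJRZ+OX (d=187/8) ⇒ EJORXZ; edges |EJRZ|=67/16, |OX|=155/16
  updated: d(EJORXZ,S)=65/2
6. join EJORXZ+S (d=65/2) ⇒ EJORSXZ; edges |EJORXZ|=73/16, |S|=65/4
final tree: (((((E:3,J:3):5/2,R:11/2):2,Z:15/2):67/16,(O:2,X:2):155/16):73/16,S:65/4)
total length: 995/16

(((((E:3,J:3):5/2,R:11/2):2,Z:15/2):67/16,(O:2,X:2):155/16):73/16,S:65/4)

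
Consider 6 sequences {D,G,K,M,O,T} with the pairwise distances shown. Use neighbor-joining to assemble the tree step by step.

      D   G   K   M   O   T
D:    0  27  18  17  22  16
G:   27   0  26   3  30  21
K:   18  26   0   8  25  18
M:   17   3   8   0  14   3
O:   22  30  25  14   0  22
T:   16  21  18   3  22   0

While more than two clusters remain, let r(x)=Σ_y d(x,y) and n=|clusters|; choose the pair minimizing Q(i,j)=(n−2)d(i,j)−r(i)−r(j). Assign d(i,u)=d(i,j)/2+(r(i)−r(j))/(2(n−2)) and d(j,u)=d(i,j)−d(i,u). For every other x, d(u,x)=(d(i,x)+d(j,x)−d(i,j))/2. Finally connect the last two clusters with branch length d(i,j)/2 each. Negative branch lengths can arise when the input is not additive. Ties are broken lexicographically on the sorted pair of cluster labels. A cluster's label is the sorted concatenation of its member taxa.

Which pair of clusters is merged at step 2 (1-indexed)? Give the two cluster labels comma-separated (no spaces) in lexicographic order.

1. join G+M (d=3, Q=-140) ⇒ GM; edges |G|=37/4, |M|=-25/4
  updated: d(D,GM)=41/2, d(GM,K)=31/2, d(GM,O)=41/2, d(GM,T)=21/2
2. join GM+T (d=21/2, Q=-102) ⇒ GMT; edges |GM|=16/3, |T|=31/6
  updated: d(D,GMT)=13, d(GMT,K)=23/2, d(GMT,O)=16
3. join D+O (d=22, Q=-72) ⇒ DO; edges |D|=17/2, |O|=27/2
  updated: d(DO,GMT)=7/2, d(DO,K)=21/2
4. join DO+GMT (d=7/2, Q=-51/2) ⇒ DGMOT; edges |DO|=5/4, |GMT|=9/4
  updated: d(DGMOT,K)=37/4
5. join DGMOT+K (d=37/4) ⇒ DGKMOT; edges |DGMOT|=37/8, |K|=37/8
final tree: (((D:17/2,O:27/2):5/4,((G:37/4,M:-25/4):16/3,T:31/6):9/4):37/8,K:37/8)
total length: 193/4

GM,T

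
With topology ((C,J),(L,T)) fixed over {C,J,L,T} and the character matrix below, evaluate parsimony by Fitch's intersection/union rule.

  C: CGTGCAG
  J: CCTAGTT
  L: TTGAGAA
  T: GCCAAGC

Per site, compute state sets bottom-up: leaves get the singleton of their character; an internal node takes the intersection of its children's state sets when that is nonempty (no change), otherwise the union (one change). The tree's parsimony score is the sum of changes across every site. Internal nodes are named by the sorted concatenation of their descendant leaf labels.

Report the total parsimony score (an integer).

14

[col 0] CJ: children C:{C}, J:{C} ∩→ {C}; cost 0
[col 0] LT: children L:{T}, T:{G} ∪→ {G,T}; cost 1
[col 0] CJLT: children CJ:{C}, LT:{G,T} ∪→ {C,G,T}; cost 1
[col 1] CJ: children C:{G}, J:{C} ∪→ {C,G}; cost 1
[col 1] LT: children L:{T}, T:{C} ∪→ {C,T}; cost 1
[col 1] CJLT: children CJ:{C,G}, LT:{C,T} ∩→ {C}; cost 0
[col 2] CJ: children C:{T}, J:{T} ∩→ {T}; cost 0
[col 2] LT: children L:{G}, T:{C} ∪→ {C,G}; cost 1
[col 2] CJLT: children CJ:{T}, LT:{C,G} ∪→ {C,G,T}; cost 1
[col 3] CJ: children C:{G}, J:{A} ∪→ {A,G}; cost 1
[col 3] LT: children L:{A}, T:{A} ∩→ {A}; cost 0
[col 3] CJLT: children CJ:{A,G}, LT:{A} ∩→ {A}; cost 0
[col 4] CJ: children C:{C}, J:{G} ∪→ {C,G}; cost 1
[col 4] LT: children L:{G}, T:{A} ∪→ {A,G}; cost 1
[col 4] CJLT: children CJ:{C,G}, LT:{A,G} ∩→ {G}; cost 0
[col 5] CJ: children C:{A}, J:{T} ∪→ {A,T}; cost 1
[col 5] LT: children L:{A}, T:{G} ∪→ {A,G}; cost 1
[col 5] CJLT: children CJ:{A,T}, LT:{A,G} ∩→ {A}; cost 0
[col 6] CJ: children C:{G}, J:{T} ∪→ {G,T}; cost 1
[col 6] LT: children L:{A}, T:{C} ∪→ {A,C}; cost 1
[col 6] CJLT: children CJ:{G,T}, LT:{A,C} ∪→ {A,C,G,T}; cost 1
per-site changes: [2, 2, 2, 1, 2, 2, 3]; total = 14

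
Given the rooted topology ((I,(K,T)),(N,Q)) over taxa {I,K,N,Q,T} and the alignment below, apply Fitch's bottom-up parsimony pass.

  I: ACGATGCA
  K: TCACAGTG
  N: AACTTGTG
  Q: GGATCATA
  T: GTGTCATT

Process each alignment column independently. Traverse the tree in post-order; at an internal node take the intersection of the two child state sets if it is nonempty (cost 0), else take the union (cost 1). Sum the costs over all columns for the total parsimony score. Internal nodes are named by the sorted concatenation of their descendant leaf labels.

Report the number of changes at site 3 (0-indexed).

site 0, node KT: K={T} ∪ T={G} → {G,T} (+1)
site 0, node IKT: I={A} ∪ KT={G,T} → {A,G,T} (+1)
site 0, node NQ: N={A} ∪ Q={G} → {A,G} (+1)
site 0, node IKNQT: IKT={A,G,T} ∩ NQ={A,G} → {A,G} (+0)
site 1, node KT: K={C} ∪ T={T} → {C,T} (+1)
site 1, node IKT: I={C} ∩ KT={C,T} → {C} (+0)
site 1, node NQ: N={A} ∪ Q={G} → {A,G} (+1)
site 1, node IKNQT: IKT={C} ∪ NQ={A,G} → {A,C,G} (+1)
site 2, node KT: K={A} ∪ T={G} → {A,G} (+1)
site 2, node IKT: I={G} ∩ KT={A,G} → {G} (+0)
site 2, node NQ: N={C} ∪ Q={A} → {A,C} (+1)
site 2, node IKNQT: IKT={G} ∪ NQ={A,C} → {A,C,G} (+1)
site 3, node KT: K={C} ∪ T={T} → {C,T} (+1)
site 3, node IKT: I={A} ∪ KT={C,T} → {A,C,T} (+1)
site 3, node NQ: N={T} ∩ Q={T} → {T} (+0)
site 3, node IKNQT: IKT={A,C,T} ∩ NQ={T} → {T} (+0)
site 4, node KT: K={A} ∪ T={C} → {A,C} (+1)
site 4, node IKT: I={T} ∪ KT={A,C} → {A,C,T} (+1)
site 4, node NQ: N={T} ∪ Q={C} → {C,T} (+1)
site 4, node IKNQT: IKT={A,C,T} ∩ NQ={C,T} → {C,T} (+0)
site 5, node KT: K={G} ∪ T={A} → {A,G} (+1)
site 5, node IKT: I={G} ∩ KT={A,G} → {G} (+0)
site 5, node NQ: N={G} ∪ Q={A} → {A,G} (+1)
site 5, node IKNQT: IKT={G} ∩ NQ={A,G} → {G} (+0)
site 6, node KT: K={T} ∩ T={T} → {T} (+0)
site 6, node IKT: I={C} ∪ KT={T} → {C,T} (+1)
site 6, node NQ: N={T} ∩ Q={T} → {T} (+0)
site 6, node IKNQT: IKT={C,T} ∩ NQ={T} → {T} (+0)
site 7, node KT: K={G} ∪ T={T} → {G,T} (+1)
site 7, node IKT: I={A} ∪ KT={G,T} → {A,G,T} (+1)
site 7, node NQ: N={G} ∪ Q={A} → {A,G} (+1)
site 7, node IKNQT: IKT={A,G,T} ∩ NQ={A,G} → {A,G} (+0)
per-site changes: [3, 3, 3, 2, 3, 2, 1, 3]; total = 20

2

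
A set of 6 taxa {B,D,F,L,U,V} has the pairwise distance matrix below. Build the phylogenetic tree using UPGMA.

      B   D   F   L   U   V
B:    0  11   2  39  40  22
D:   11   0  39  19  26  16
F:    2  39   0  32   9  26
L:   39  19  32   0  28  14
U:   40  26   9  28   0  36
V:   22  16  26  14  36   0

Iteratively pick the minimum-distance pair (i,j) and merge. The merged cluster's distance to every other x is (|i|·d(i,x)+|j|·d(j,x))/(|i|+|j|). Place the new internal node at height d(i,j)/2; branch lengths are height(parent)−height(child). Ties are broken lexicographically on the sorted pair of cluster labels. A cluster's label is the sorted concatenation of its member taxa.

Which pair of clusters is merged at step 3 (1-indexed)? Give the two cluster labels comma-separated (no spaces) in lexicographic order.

1. join B+F (d=2) ⇒ BF; edges |B|=1, |F|=1
  updated: d(BF,D)=25, d(BF,L)=71/2, d(BF,U)=49/2, d(BF,V)=24
2. join L+V (d=14) ⇒ LV; edges |L|=7, |V|=7
  updated: d(BF,LV)=119/4, d(D,LV)=35/2, d(LV,U)=32
3. join D+LV (d=35/2) ⇒ DLV; edges |D|=35/4, |LV|=7/4
  updated: d(BF,DLV)=169/6, d(DLV,U)=30
4. join BF+U (d=49/2) ⇒ BFU; edges |BF|=45/4, |U|=49/4
  updated: d(BFU,DLV)=259/9
5. join BFU+DLV (d=259/9) ⇒ BDFLUV; edges |BFU|=77/36, |DLV|=203/36
final tree: (((B:1,F:1):45/4,U:49/4):77/36,(D:35/4,(L:7,V:7):7/4):203/36)
total length: 520/9

D,LV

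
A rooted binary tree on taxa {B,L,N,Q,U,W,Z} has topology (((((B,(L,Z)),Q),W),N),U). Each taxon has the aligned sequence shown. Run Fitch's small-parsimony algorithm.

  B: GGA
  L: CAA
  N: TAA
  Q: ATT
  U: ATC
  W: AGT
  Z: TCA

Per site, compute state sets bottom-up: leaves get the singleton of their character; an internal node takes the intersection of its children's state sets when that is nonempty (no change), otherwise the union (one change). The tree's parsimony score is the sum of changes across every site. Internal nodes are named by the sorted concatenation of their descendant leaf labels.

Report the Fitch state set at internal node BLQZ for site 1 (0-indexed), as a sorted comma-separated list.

A,C,G,T

[col 0] LZ: children L:{C}, Z:{T} ∪→ {C,T}; cost 1
[col 0] BLZ: children B:{G}, LZ:{C,T} ∪→ {C,G,T}; cost 1
[col 0] BLQZ: children BLZ:{C,G,T}, Q:{A} ∪→ {A,C,G,T}; cost 1
[col 0] BLQWZ: children BLQZ:{A,C,G,T}, W:{A} ∩→ {A}; cost 0
[col 0] BLNQWZ: children BLQWZ:{A}, N:{T} ∪→ {A,T}; cost 1
[col 0] BLNQUWZ: children BLNQWZ:{A,T}, U:{A} ∩→ {A}; cost 0
[col 1] LZ: children L:{A}, Z:{C} ∪→ {A,C}; cost 1
[col 1] BLZ: children B:{G}, LZ:{A,C} ∪→ {A,C,G}; cost 1
[col 1] BLQZ: children BLZ:{A,C,G}, Q:{T} ∪→ {A,C,G,T}; cost 1
[col 1] BLQWZ: children BLQZ:{A,C,G,T}, W:{G} ∩→ {G}; cost 0
[col 1] BLNQWZ: children BLQWZ:{G}, N:{A} ∪→ {A,G}; cost 1
[col 1] BLNQUWZ: children BLNQWZ:{A,G}, U:{T} ∪→ {A,G,T}; cost 1
[col 2] LZ: children L:{A}, Z:{A} ∩→ {A}; cost 0
[col 2] BLZ: children B:{A}, LZ:{A} ∩→ {A}; cost 0
[col 2] BLQZ: children BLZ:{A}, Q:{T} ∪→ {A,T}; cost 1
[col 2] BLQWZ: children BLQZ:{A,T}, W:{T} ∩→ {T}; cost 0
[col 2] BLNQWZ: children BLQWZ:{T}, N:{A} ∪→ {A,T}; cost 1
[col 2] BLNQUWZ: children BLNQWZ:{A,T}, U:{C} ∪→ {A,C,T}; cost 1
per-site changes: [4, 5, 3]; total = 12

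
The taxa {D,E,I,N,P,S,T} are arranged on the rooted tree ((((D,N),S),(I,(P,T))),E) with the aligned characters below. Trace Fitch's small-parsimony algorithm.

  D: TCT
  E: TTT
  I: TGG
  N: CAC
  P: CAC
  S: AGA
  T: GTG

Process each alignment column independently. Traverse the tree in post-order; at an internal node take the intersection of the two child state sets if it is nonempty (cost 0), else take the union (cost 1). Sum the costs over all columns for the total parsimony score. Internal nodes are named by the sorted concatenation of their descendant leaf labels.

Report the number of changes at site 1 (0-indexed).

site 0, node DN: D={T} ∪ N={C} → {C,T} (+1)
site 0, node DNS: DN={C,T} ∪ S={A} → {A,C,T} (+1)
site 0, node PT: P={C} ∪ T={G} → {C,G} (+1)
site 0, node IPT: I={T} ∪ PT={C,G} → {C,G,T} (+1)
site 0, node DINPST: DNS={A,C,T} ∩ IPT={C,G,T} → {C,T} (+0)
site 0, node DEINPST: DINPST={C,T} ∩ E={T} → {T} (+0)
site 1, node DN: D={C} ∪ N={A} → {A,C} (+1)
site 1, node DNS: DN={A,C} ∪ S={G} → {A,C,G} (+1)
site 1, node PT: P={A} ∪ T={T} → {A,T} (+1)
site 1, node IPT: I={G} ∪ PT={A,T} → {A,G,T} (+1)
site 1, node DINPST: DNS={A,C,G} ∩ IPT={A,G,T} → {A,G} (+0)
site 1, node DEINPST: DINPST={A,G} ∪ E={T} → {A,G,T} (+1)
site 2, node DN: D={T} ∪ N={C} → {C,T} (+1)
site 2, node DNS: DN={C,T} ∪ S={A} → {A,C,T} (+1)
site 2, node PT: P={C} ∪ T={G} → {C,G} (+1)
site 2, node IPT: I={G} ∩ PT={C,G} → {G} (+0)
site 2, node DINPST: DNS={A,C,T} ∪ IPT={G} → {A,C,G,T} (+1)
site 2, node DEINPST: DINPST={A,C,G,T} ∩ E={T} → {T} (+0)
per-site changes: [4, 5, 4]; total = 13

5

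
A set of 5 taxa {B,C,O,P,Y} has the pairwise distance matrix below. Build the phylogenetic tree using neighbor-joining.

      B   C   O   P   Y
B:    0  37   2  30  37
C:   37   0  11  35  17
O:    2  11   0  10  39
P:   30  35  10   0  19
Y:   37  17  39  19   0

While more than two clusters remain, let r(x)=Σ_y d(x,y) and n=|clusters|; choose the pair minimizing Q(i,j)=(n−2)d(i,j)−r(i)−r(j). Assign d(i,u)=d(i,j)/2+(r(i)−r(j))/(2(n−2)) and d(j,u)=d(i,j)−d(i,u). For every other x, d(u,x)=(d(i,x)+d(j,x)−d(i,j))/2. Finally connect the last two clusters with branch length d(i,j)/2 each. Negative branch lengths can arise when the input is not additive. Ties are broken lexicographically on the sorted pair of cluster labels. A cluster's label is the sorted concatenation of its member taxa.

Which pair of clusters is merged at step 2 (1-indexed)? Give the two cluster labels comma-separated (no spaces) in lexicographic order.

BO,P

step 1: merge (B,O) at d=2, Q=-162; branch lengths B→25/3, O→-19/3; new cluster BO
  updated: d(BO,C)=23, d(BO,P)=19, d(BO,Y)=37
step 2: merge (BO,P) at d=19, Q=-114; branch lengths BO→11, P→8; new cluster BOP
  updated: d(BOP,C)=39/2, d(BOP,Y)=37/2
step 3: merge (BOP,C) at d=39/2, Q=-55; branch lengths BOP→21/2, C→9; new cluster BCOP
  updated: d(BCOP,Y)=8
step 4: merge (BCOP,Y) at d=8; branch lengths BCOP→4, Y→4; new cluster BCOPY
final tree: ((((B:25/3,O:-19/3):11,P:8):21/2,C:9):4,Y:4)
total length: 97/2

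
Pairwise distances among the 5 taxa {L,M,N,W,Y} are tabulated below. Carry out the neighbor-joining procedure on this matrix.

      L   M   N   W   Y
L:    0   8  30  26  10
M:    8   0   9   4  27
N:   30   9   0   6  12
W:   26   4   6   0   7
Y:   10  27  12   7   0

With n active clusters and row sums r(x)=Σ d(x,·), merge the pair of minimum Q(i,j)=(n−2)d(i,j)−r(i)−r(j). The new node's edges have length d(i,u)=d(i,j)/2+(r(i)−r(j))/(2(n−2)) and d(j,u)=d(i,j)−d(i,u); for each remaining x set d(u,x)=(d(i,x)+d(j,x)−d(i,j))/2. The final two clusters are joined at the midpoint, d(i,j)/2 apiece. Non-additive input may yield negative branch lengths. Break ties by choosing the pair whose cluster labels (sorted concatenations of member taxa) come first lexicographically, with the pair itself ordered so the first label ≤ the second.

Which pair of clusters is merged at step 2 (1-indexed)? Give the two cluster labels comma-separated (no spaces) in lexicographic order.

1. join L+Y (d=10, Q=-100) ⇒ LY; edges |L|=8, |Y|=2
  updated: d(LY,M)=25/2, d(LY,N)=16, d(LY,W)=23/2
2. join LY+M (d=25/2, Q=-81/2) ⇒ LMY; edges |LY|=79/8, |M|=21/8
  updated: d(LMY,N)=25/4, d(LMY,W)=3/2
3. join LMY+N (d=25/4, Q=-55/4) ⇒ LMNY; edges |LMY|=7/8, |N|=43/8
  updated: d(LMNY,W)=5/8
4. join LMNY+W (d=5/8) ⇒ LMNWY; edges |LMNY|=5/16, |W|=5/16
final tree: ((((L:8,Y:2):79/8,M:21/8):7/8,N:43/8):5/16,W:5/16)
total length: 235/8

LY,M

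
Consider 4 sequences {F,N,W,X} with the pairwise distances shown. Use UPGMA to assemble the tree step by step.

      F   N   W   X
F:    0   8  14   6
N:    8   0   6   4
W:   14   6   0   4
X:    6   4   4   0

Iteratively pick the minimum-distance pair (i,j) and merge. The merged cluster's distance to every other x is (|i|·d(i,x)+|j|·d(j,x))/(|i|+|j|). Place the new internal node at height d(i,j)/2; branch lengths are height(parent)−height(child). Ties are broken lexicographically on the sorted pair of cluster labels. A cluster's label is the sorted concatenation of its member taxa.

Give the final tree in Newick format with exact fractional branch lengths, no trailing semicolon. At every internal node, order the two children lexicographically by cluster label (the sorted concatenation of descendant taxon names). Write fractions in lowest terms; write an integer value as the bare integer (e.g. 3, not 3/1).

(F:14/3,((N:2,X:2):1/2,W:5/2):13/6)

step 1: merge (N,X) at d=4; branch lengths N→2, X→2; new cluster NX
  updated: d(F,NX)=7, d(NX,W)=5
step 2: merge (NX,W) at d=5; branch lengths NX→1/2, W→5/2; new cluster NWX
  updated: d(F,NWX)=28/3
step 3: merge (F,NWX) at d=28/3; branch lengths F→14/3, NWX→13/6; new cluster FNWX
final tree: (F:14/3,((N:2,X:2):1/2,W:5/2):13/6)
total length: 83/6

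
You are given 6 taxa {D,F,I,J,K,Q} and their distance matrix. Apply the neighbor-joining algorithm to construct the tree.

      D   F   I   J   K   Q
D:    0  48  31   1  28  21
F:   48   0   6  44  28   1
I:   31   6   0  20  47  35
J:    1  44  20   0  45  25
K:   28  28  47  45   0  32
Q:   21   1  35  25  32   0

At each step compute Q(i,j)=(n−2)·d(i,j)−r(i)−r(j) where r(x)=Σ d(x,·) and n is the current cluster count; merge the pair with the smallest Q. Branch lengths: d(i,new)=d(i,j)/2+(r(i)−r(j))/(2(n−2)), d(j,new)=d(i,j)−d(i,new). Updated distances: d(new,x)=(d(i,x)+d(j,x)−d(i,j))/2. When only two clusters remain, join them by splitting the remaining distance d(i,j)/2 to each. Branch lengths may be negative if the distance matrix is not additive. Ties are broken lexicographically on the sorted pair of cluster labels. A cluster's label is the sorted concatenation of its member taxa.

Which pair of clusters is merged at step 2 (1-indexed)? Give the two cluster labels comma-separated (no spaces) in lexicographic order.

iteration 1: select D,J (d=1, Q=-260); attach at lengths (-1/4, 5/4); label the merged cluster DJ
  updated: d(DJ,F)=91/2, d(DJ,I)=25, d(DJ,K)=36, d(DJ,Q)=45/2
iteration 2: select F,I (d=6, Q=-351/2); attach at lengths (-29/12, 101/12); label the merged cluster FI
  updated: d(DJ,FI)=129/4, d(FI,K)=69/2, d(FI,Q)=15
iteration 3: select DJ,K (d=36, Q=-485/4); attach at lengths (241/16, 335/16); label the merged cluster DJK
  updated: d(DJK,FI)=123/8, d(DJK,Q)=37/4
iteration 4: select DJK,FI (d=123/8, Q=-317/8); attach at lengths (77/16, 169/16); label the merged cluster DFIJK
  updated: d(DFIJK,Q)=71/16
iteration 5: select DFIJK,Q (d=71/16); attach at lengths (71/32, 71/32); label the merged cluster DFIJKQ
final tree: ((((D:-1/4,J:5/4):241/16,K:335/16):77/16,(F:-29/12,I:101/12):169/16):71/32,Q:71/32)
total length: 1005/16

F,I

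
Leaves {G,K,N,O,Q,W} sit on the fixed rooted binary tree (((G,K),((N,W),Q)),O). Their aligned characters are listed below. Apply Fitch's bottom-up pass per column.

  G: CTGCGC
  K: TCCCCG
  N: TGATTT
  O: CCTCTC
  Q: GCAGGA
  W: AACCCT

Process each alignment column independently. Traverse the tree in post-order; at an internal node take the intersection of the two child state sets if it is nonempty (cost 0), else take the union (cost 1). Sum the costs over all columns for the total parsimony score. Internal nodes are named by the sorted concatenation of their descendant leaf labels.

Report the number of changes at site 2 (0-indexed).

[col 0] GK: children G:{C}, K:{T} ∪→ {C,T}; cost 1
[col 0] NW: children N:{T}, W:{A} ∪→ {A,T}; cost 1
[col 0] NQW: children NW:{A,T}, Q:{G} ∪→ {A,G,T}; cost 1
[col 0] GKNQW: children GK:{C,T}, NQW:{A,G,T} ∩→ {T}; cost 0
[col 0] GKNOQW: children GKNQW:{T}, O:{C} ∪→ {C,T}; cost 1
[col 1] GK: children G:{T}, K:{C} ∪→ {C,T}; cost 1
[col 1] NW: children N:{G}, W:{A} ∪→ {A,G}; cost 1
[col 1] NQW: children NW:{A,G}, Q:{C} ∪→ {A,C,G}; cost 1
[col 1] GKNQW: children GK:{C,T}, NQW:{A,C,G} ∩→ {C}; cost 0
[col 1] GKNOQW: children GKNQW:{C}, O:{C} ∩→ {C}; cost 0
[col 2] GK: children G:{G}, K:{C} ∪→ {C,G}; cost 1
[col 2] NW: children N:{A}, W:{C} ∪→ {A,C}; cost 1
[col 2] NQW: children NW:{A,C}, Q:{A} ∩→ {A}; cost 0
[col 2] GKNQW: children GK:{C,G}, NQW:{A} ∪→ {A,C,G}; cost 1
[col 2] GKNOQW: children GKNQW:{A,C,G}, O:{T} ∪→ {A,C,G,T}; cost 1
[col 3] GK: children G:{C}, K:{C} ∩→ {C}; cost 0
[col 3] NW: children N:{T}, W:{C} ∪→ {C,T}; cost 1
[col 3] NQW: children NW:{C,T}, Q:{G} ∪→ {C,G,T}; cost 1
[col 3] GKNQW: children GK:{C}, NQW:{C,G,T} ∩→ {C}; cost 0
[col 3] GKNOQW: children GKNQW:{C}, O:{C} ∩→ {C}; cost 0
[col 4] GK: children G:{G}, K:{C} ∪→ {C,G}; cost 1
[col 4] NW: children N:{T}, W:{C} ∪→ {C,T}; cost 1
[col 4] NQW: children NW:{C,T}, Q:{G} ∪→ {C,G,T}; cost 1
[col 4] GKNQW: children GK:{C,G}, NQW:{C,G,T} ∩→ {C,G}; cost 0
[col 4] GKNOQW: children GKNQW:{C,G}, O:{T} ∪→ {C,G,T}; cost 1
[col 5] GK: children G:{C}, K:{G} ∪→ {C,G}; cost 1
[col 5] NW: children N:{T}, W:{T} ∩→ {T}; cost 0
[col 5] NQW: children NW:{T}, Q:{A} ∪→ {A,T}; cost 1
[col 5] GKNQW: children GK:{C,G}, NQW:{A,T} ∪→ {A,C,G,T}; cost 1
[col 5] GKNOQW: children GKNQW:{A,C,G,T}, O:{C} ∩→ {C}; cost 0
per-site changes: [4, 3, 4, 2, 4, 3]; total = 20

4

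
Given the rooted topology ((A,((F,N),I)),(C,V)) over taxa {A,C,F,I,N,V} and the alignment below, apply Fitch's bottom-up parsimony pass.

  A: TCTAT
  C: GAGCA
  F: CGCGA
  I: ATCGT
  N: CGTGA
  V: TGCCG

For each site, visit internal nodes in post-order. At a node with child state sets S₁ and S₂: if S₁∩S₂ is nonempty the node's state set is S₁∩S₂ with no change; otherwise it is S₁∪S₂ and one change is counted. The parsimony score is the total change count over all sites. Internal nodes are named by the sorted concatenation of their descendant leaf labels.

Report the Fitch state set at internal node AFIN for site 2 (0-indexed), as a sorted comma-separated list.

C,T

FN@0: {C} ∩ {C} = {C} (intersection, +0)
FIN@0: {C} ∪ {A} = {A,C} (union, +1)
AFIN@0: {T} ∪ {A,C} = {A,C,T} (union, +1)
CV@0: {G} ∪ {T} = {G,T} (union, +1)
ACFINV@0: {A,C,T} ∩ {G,T} = {T} (intersection, +0)
FN@1: {G} ∩ {G} = {G} (intersection, +0)
FIN@1: {G} ∪ {T} = {G,T} (union, +1)
AFIN@1: {C} ∪ {G,T} = {C,G,T} (union, +1)
CV@1: {A} ∪ {G} = {A,G} (union, +1)
ACFINV@1: {C,G,T} ∩ {A,G} = {G} (intersection, +0)
FN@2: {C} ∪ {T} = {C,T} (union, +1)
FIN@2: {C,T} ∩ {C} = {C} (intersection, +0)
AFIN@2: {T} ∪ {C} = {C,T} (union, +1)
CV@2: {G} ∪ {C} = {C,G} (union, +1)
ACFINV@2: {C,T} ∩ {C,G} = {C} (intersection, +0)
FN@3: {G} ∩ {G} = {G} (intersection, +0)
FIN@3: {G} ∩ {G} = {G} (intersection, +0)
AFIN@3: {A} ∪ {G} = {A,G} (union, +1)
CV@3: {C} ∩ {C} = {C} (intersection, +0)
ACFINV@3: {A,G} ∪ {C} = {A,C,G} (union, +1)
FN@4: {A} ∩ {A} = {A} (intersection, +0)
FIN@4: {A} ∪ {T} = {A,T} (union, +1)
AFIN@4: {T} ∩ {A,T} = {T} (intersection, +0)
CV@4: {A} ∪ {G} = {A,G} (union, +1)
ACFINV@4: {T} ∪ {A,G} = {A,G,T} (union, +1)
per-site changes: [3, 3, 3, 2, 3]; total = 14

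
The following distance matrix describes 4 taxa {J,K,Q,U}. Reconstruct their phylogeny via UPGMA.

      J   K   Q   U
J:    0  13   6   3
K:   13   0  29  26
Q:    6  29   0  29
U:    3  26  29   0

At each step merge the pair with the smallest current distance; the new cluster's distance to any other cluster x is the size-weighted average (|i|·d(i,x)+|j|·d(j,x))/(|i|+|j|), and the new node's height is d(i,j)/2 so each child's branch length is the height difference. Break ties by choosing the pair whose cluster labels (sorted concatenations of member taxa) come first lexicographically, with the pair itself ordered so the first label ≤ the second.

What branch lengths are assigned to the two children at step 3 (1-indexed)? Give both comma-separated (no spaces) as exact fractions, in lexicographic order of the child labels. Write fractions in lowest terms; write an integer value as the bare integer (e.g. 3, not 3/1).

iteration 1: select J,U (d=3); attach at lengths (3/2, 3/2); label the merged cluster JU
  updated: d(JU,K)=39/2, d(JU,Q)=35/2
iteration 2: select JU,Q (d=35/2); attach at lengths (29/4, 35/4); label the merged cluster JQU
  updated: d(JQU,K)=68/3
iteration 3: select JQU,K (d=68/3); attach at lengths (31/12, 34/3); label the merged cluster JKQU
final tree: (((J:3/2,U:3/2):29/4,Q:35/4):31/12,K:34/3)
total length: 395/12

31/12,34/3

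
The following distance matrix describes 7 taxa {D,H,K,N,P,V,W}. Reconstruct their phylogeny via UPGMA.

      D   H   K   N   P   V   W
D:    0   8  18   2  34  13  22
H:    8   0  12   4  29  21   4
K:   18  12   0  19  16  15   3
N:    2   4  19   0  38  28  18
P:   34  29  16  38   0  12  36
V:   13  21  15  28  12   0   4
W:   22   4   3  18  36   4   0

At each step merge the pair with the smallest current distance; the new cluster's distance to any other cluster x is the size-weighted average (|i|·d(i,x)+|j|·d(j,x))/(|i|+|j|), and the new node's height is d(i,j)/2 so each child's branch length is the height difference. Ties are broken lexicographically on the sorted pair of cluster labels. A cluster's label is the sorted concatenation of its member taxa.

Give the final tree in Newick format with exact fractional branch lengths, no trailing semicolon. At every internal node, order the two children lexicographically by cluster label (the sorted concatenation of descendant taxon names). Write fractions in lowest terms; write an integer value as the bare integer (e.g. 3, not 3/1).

((((D:1,N:1):2,H:3):101/18,((K:3/2,W:3/2):13/4,V:19/4):139/36):185/36,P:55/4)

step 1: merge (D,N) at d=2; branch lengths D→1, N→1; new cluster DN
  updated: d(DN,H)=6, d(DN,K)=37/2, d(DN,P)=36, d(DN,V)=41/2, d(DN,W)=20
step 2: merge (K,W) at d=3; branch lengths K→3/2, W→3/2; new cluster KW
  updated: d(DN,KW)=77/4, d(H,KW)=8, d(KW,P)=26, d(KW,V)=19/2
step 3: merge (DN,H) at d=6; branch lengths DN→2, H→3; new cluster DHN
  updated: d(DHN,KW)=31/2, d(DHN,P)=101/3, d(DHN,V)=62/3
step 4: merge (KW,V) at d=19/2; branch lengths KW→13/4, V→19/4; new cluster KVW
  updated: d(DHN,KVW)=155/9, d(KVW,P)=64/3
step 5: merge (DHN,KVW) at d=155/9; branch lengths DHN→101/18, KVW→139/36; new cluster DHKNVW
  updated: d(DHKNVW,P)=55/2
step 6: merge (DHKNVW,P) at d=55/2; branch lengths DHKNVW→185/36, P→55/4; new cluster DHKNPVW
final tree: ((((D:1,N:1):2,H:3):101/18,((K:3/2,W:3/2):13/4,V:19/4):139/36):185/36,P:55/4)
total length: 1669/36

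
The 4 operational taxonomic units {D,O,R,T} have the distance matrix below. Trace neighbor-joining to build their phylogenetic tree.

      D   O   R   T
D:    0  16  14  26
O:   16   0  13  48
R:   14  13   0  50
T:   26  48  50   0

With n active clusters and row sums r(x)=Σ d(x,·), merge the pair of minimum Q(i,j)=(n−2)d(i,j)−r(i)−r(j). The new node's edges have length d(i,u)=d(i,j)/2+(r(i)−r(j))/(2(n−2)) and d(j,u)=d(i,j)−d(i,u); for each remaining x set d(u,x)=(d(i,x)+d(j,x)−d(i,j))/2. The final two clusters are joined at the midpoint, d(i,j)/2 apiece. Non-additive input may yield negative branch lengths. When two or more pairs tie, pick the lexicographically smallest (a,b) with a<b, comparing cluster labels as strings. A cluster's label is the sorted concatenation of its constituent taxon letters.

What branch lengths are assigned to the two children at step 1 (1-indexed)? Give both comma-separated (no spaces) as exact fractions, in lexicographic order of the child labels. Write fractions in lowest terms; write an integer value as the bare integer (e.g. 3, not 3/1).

step 1: merge (D,T) at d=26, Q=-128; branch lengths D→-4, T→30; new cluster DT
  updated: d(DT,O)=19, d(DT,R)=19
step 2: merge (DT,O) at d=19, Q=-51; branch lengths DT→25/2, O→13/2; new cluster DOT
  updated: d(DOT,R)=13/2
step 3: merge (DOT,R) at d=13/2; branch lengths DOT→13/4, R→13/4; new cluster DORT
final tree: (((D:-4,T:30):25/2,O:13/2):13/4,R:13/4)
total length: 103/2

-4,30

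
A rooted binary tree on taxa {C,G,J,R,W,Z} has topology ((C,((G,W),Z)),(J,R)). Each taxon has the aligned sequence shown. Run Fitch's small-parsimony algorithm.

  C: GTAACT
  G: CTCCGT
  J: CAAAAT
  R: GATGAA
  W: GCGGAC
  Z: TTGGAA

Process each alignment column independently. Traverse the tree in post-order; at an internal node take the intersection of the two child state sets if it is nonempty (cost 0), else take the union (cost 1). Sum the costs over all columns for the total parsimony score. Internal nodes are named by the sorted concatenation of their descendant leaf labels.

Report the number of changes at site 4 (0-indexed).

2

[col 0] GW: children G:{C}, W:{G} ∪→ {C,G}; cost 1
[col 0] GWZ: children GW:{C,G}, Z:{T} ∪→ {C,G,T}; cost 1
[col 0] CGWZ: children C:{G}, GWZ:{C,G,T} ∩→ {G}; cost 0
[col 0] JR: children J:{C}, R:{G} ∪→ {C,G}; cost 1
[col 0] CGJRWZ: children CGWZ:{G}, JR:{C,G} ∩→ {G}; cost 0
[col 1] GW: children G:{T}, W:{C} ∪→ {C,T}; cost 1
[col 1] GWZ: children GW:{C,T}, Z:{T} ∩→ {T}; cost 0
[col 1] CGWZ: children C:{T}, GWZ:{T} ∩→ {T}; cost 0
[col 1] JR: children J:{A}, R:{A} ∩→ {A}; cost 0
[col 1] CGJRWZ: children CGWZ:{T}, JR:{A} ∪→ {A,T}; cost 1
[col 2] GW: children G:{C}, W:{G} ∪→ {C,G}; cost 1
[col 2] GWZ: children GW:{C,G}, Z:{G} ∩→ {G}; cost 0
[col 2] CGWZ: children C:{A}, GWZ:{G} ∪→ {A,G}; cost 1
[col 2] JR: children J:{A}, R:{T} ∪→ {A,T}; cost 1
[col 2] CGJRWZ: children CGWZ:{A,G}, JR:{A,T} ∩→ {A}; cost 0
[col 3] GW: children G:{C}, W:{G} ∪→ {C,G}; cost 1
[col 3] GWZ: children GW:{C,G}, Z:{G} ∩→ {G}; cost 0
[col 3] CGWZ: children C:{A}, GWZ:{G} ∪→ {A,G}; cost 1
[col 3] JR: children J:{A}, R:{G} ∪→ {A,G}; cost 1
[col 3] CGJRWZ: children CGWZ:{A,G}, JR:{A,G} ∩→ {A,G}; cost 0
[col 4] GW: children G:{G}, W:{A} ∪→ {A,G}; cost 1
[col 4] GWZ: children GW:{A,G}, Z:{A} ∩→ {A}; cost 0
[col 4] CGWZ: children C:{C}, GWZ:{A} ∪→ {A,C}; cost 1
[col 4] JR: children J:{A}, R:{A} ∩→ {A}; cost 0
[col 4] CGJRWZ: children CGWZ:{A,C}, JR:{A} ∩→ {A}; cost 0
[col 5] GW: children G:{T}, W:{C} ∪→ {C,T}; cost 1
[col 5] GWZ: children GW:{C,T}, Z:{A} ∪→ {A,C,T}; cost 1
[col 5] CGWZ: children C:{T}, GWZ:{A,C,T} ∩→ {T}; cost 0
[col 5] JR: children J:{T}, R:{A} ∪→ {A,T}; cost 1
[col 5] CGJRWZ: children CGWZ:{T}, JR:{A,T} ∩→ {T}; cost 0
per-site changes: [3, 2, 3, 3, 2, 3]; total = 16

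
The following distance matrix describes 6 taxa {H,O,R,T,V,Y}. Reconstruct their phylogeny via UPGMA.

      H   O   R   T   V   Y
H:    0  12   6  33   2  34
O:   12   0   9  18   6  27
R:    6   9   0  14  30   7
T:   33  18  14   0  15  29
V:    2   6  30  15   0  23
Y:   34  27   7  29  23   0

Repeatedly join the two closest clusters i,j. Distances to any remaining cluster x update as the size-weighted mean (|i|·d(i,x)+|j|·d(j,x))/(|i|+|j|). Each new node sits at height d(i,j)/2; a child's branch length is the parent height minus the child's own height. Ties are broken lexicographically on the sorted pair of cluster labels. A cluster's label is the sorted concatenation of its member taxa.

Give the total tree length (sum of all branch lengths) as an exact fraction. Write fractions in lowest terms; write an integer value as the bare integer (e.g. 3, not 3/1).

831/20

1. join H+V (d=2) ⇒ HV; edges |H|=1, |V|=1
  updated: d(HV,O)=9, d(HV,R)=18, d(HV,T)=24, d(HV,Y)=57/2
2. join R+Y (d=7) ⇒ RY; edges |R|=7/2, |Y|=7/2
  updated: d(HV,RY)=93/4, d(O,RY)=18, d(RY,T)=43/2
3. join HV+O (d=9) ⇒ HOV; edges |HV|=7/2, |O|=9/2
  updated: d(HOV,RY)=43/2, d(HOV,T)=22
4. join HOV+RY (d=43/2) ⇒ HORVY; edges |HOV|=25/4, |RY|=29/4
  updated: d(HORVY,T)=109/5
5. join HORVY+T (d=109/5) ⇒ HORTVY; edges |HORVY|=3/20, |T|=109/10
final tree: ((((H:1,V:1):7/2,O:9/2):25/4,(R:7/2,Y:7/2):29/4):3/20,T:109/10)
total length: 831/20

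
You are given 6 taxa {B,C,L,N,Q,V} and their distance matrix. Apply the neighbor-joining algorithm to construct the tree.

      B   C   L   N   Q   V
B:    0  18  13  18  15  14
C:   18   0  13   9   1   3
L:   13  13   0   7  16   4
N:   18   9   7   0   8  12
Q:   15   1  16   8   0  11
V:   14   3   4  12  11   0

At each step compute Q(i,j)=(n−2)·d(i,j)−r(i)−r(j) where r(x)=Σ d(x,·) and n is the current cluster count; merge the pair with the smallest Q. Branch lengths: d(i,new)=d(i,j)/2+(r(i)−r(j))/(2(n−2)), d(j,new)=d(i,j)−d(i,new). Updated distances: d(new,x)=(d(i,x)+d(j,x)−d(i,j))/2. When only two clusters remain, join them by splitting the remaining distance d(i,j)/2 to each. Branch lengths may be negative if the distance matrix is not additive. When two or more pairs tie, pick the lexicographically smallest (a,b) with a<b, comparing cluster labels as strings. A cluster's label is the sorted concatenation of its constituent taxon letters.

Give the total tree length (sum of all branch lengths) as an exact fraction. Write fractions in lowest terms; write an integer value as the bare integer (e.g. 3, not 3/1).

435/16

step 1: merge (C,Q) at d=1, Q=-91; branch lengths C→-3/8, Q→11/8; new cluster CQ
  updated: d(B,CQ)=16, d(CQ,L)=14, d(CQ,N)=8, d(CQ,V)=13/2
step 2: merge (CQ,N) at d=8, Q=-131/2; branch lengths CQ→47/12, N→49/12; new cluster CNQ
  updated: d(B,CNQ)=13, d(CNQ,L)=13/2, d(CNQ,V)=21/4
step 3: merge (B,CNQ) at d=13, Q=-155/4; branch lengths B→165/16, CNQ→43/16; new cluster BCNQ
  updated: d(BCNQ,L)=13/4, d(BCNQ,V)=25/8
step 4: merge (BCNQ,L) at d=13/4, Q=-83/8; branch lengths BCNQ→19/16, L→33/16; new cluster BCLNQ
  updated: d(BCLNQ,V)=31/16
step 5: merge (BCLNQ,V) at d=31/16; branch lengths BCLNQ→31/32, V→31/32; new cluster BCLNQV
final tree: (((B:165/16,((C:-3/8,Q:11/8):47/12,N:49/12):43/16):19/16,L:33/16):31/32,V:31/32)
total length: 435/16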